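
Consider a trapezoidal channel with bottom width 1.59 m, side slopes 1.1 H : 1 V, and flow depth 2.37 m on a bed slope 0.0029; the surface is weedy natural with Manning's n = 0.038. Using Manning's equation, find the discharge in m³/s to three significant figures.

15.5 m³/s

A = (b + z·y)·y = (1.59 + 1.1×2.37)×2.37 = 9.947 m²
P = b + 2y√(1+z²) = 1.59 + 2×2.37×√(1+1.1²) = 8.637 m
R = A/P = 9.947/8.637 = 1.152 m
Q = (1/n)·A·R^(2/3)·S^(1/2) = (1/0.038) × 9.947 × 1.152^(2/3) × 0.0029^(1/2) = 15.49 m³/s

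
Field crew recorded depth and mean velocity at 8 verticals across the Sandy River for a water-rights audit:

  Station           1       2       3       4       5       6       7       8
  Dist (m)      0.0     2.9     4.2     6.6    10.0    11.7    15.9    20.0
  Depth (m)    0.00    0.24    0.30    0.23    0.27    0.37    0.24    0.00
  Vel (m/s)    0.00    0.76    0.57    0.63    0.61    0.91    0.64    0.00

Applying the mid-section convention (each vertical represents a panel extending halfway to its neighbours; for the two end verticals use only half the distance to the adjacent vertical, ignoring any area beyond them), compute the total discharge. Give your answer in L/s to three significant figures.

w_2 = (4.2 − 0.0)/2 = 2.1 m; q_2 = 0.76 × 0.24 × 2.1 = 0.3830 m³/s
w_3 = (6.6 − 2.9)/2 = 1.85 m; q_3 = 0.57 × 0.30 × 1.85 = 0.3164 m³/s
w_4 = (10.0 − 4.2)/2 = 2.9 m; q_4 = 0.63 × 0.23 × 2.9 = 0.4202 m³/s
w_5 = (11.7 − 6.6)/2 = 2.55 m; q_5 = 0.61 × 0.27 × 2.55 = 0.4200 m³/s
w_6 = (15.9 − 10.0)/2 = 2.95 m; q_6 = 0.91 × 0.37 × 2.95 = 0.9933 m³/s
w_7 = (20.0 − 11.7)/2 = 4.15 m; q_7 = 0.64 × 0.24 × 4.15 = 0.6374 m³/s
Stations 1, 8 contribute zero (depth or velocity is 0).
Q = Σ qᵢ = 3.170 m³/s
= 3.170 × 1000 = 3170 L/s

3170 L/s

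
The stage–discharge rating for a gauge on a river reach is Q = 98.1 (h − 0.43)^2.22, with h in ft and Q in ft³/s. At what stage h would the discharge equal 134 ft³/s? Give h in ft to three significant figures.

1.58 ft

h − h₀ = (Q/C)^(1/b) = (134/98.1)^(1/2.22) = 1.151 ft
h = 0.43 + 1.151 = 1.581 ft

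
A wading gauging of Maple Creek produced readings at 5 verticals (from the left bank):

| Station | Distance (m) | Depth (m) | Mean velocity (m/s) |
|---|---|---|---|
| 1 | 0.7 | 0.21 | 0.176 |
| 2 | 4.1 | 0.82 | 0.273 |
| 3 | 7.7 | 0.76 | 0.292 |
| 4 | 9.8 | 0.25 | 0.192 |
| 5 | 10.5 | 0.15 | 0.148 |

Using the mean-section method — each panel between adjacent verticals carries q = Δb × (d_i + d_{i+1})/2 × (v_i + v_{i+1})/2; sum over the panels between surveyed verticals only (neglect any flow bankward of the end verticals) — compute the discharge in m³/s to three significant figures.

1.48 m³/s

Panel 1-2: Δb = 3.4 m, d̄ = (0.21+0.82)/2 = 0.515, v̄ = (0.176+0.273)/2 = 0.2245 → q = 3.4×0.515×0.2245 = 0.3931 m³/s
Panel 2-3: Δb = 3.6 m, d̄ = (0.82+0.76)/2 = 0.79, v̄ = (0.273+0.292)/2 = 0.2825 → q = 3.6×0.79×0.2825 = 0.8034 m³/s
Panel 3-4: Δb = 2.1 m, d̄ = (0.76+0.25)/2 = 0.505, v̄ = (0.292+0.192)/2 = 0.242 → q = 2.1×0.505×0.242 = 0.2566 m³/s
Panel 4-5: Δb = 0.7 m, d̄ = (0.25+0.15)/2 = 0.2, v̄ = (0.192+0.148)/2 = 0.17 → q = 0.7×0.2×0.17 = 0.02380 m³/s
Q = Σ q = 1.477 m³/s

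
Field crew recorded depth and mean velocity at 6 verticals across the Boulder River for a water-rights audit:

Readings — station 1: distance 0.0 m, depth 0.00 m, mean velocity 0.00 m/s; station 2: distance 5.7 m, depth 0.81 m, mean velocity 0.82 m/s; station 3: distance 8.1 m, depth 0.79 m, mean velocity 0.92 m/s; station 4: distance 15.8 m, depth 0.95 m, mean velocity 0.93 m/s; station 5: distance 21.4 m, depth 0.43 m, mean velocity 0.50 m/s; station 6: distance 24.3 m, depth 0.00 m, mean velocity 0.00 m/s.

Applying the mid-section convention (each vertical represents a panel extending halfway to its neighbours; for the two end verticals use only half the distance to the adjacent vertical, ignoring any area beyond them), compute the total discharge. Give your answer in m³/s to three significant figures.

w_2 = (8.1 − 0.0)/2 = 4.05 m; q_2 = 0.82 × 0.81 × 4.05 = 2.690 m³/s
w_3 = (15.8 − 5.7)/2 = 5.05 m; q_3 = 0.92 × 0.79 × 5.05 = 3.670 m³/s
w_4 = (21.4 − 8.1)/2 = 6.65 m; q_4 = 0.93 × 0.95 × 6.65 = 5.875 m³/s
w_5 = (24.3 − 15.8)/2 = 4.25 m; q_5 = 0.50 × 0.43 × 4.25 = 0.9138 m³/s
Stations 1, 6 contribute zero (depth or velocity is 0).
Q = Σ qᵢ = 13.15 m³/s

13.1 m³/s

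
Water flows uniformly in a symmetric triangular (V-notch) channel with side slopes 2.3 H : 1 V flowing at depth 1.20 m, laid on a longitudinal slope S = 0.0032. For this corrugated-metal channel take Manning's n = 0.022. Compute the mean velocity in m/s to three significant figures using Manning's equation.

1.73 m/s

A = z·y² = 2.3×1.20² = 3.312 m²
P = 2y√(1+z²) = 2×1.20×√(1+2.3²) = 6.019 m
R = A/P = 3.312/6.019 = 0.5502 m
Q = (1/n)·A·R^(2/3)·S^(1/2) = (1/0.022) × 3.312 × 0.5502^(2/3) × 0.0032^(1/2) = 5.718 m³/s
V = Q/A = 5.718/3.312 = 1.727 m/s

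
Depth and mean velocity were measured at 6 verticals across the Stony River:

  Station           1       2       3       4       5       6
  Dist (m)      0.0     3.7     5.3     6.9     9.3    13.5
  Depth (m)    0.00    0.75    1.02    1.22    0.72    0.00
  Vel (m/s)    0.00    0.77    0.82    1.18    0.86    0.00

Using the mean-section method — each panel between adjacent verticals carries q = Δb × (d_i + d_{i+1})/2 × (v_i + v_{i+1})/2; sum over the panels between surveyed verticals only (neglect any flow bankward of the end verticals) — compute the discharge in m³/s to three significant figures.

6.48 m³/s

Panel 1-2: Δb = 3.7 m, d̄ = (0.00+0.75)/2 = 0.375, v̄ = (0.00+0.77)/2 = 0.385 → q = 3.7×0.375×0.385 = 0.5342 m³/s
Panel 2-3: Δb = 1.6 m, d̄ = (0.75+1.02)/2 = 0.885, v̄ = (0.77+0.82)/2 = 0.795 → q = 1.6×0.885×0.795 = 1.126 m³/s
Panel 3-4: Δb = 1.6 m, d̄ = (1.02+1.22)/2 = 1.12, v̄ = (0.82+1.18)/2 = 1 → q = 1.6×1.12×1 = 1.792 m³/s
Panel 4-5: Δb = 2.4 m, d̄ = (1.22+0.72)/2 = 0.97, v̄ = (1.18+0.86)/2 = 1.02 → q = 2.4×0.97×1.02 = 2.375 m³/s
Panel 5-6: Δb = 4.2 m, d̄ = (0.72+0.00)/2 = 0.36, v̄ = (0.86+0.00)/2 = 0.43 → q = 4.2×0.36×0.43 = 0.6502 m³/s
Q = Σ q = 6.477 m³/s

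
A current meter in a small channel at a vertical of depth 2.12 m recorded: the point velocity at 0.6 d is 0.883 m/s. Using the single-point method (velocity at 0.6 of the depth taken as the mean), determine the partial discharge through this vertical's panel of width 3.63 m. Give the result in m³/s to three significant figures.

v̄ = v₀.₆ = 0.883 m/s
q = v̄ × d × w = 0.8830 × 2.12 × 3.63 = 6.795 m³/s

6.80 m³/s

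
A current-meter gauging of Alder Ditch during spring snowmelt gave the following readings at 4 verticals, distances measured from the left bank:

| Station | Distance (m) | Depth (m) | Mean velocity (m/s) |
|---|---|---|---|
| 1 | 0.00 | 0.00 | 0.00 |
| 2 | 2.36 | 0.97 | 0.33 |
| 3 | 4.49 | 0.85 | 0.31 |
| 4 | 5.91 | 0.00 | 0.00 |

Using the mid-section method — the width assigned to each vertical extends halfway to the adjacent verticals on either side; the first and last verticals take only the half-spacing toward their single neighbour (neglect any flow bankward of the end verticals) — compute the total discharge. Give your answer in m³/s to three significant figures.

1.19 m³/s

w_2 = (4.49 − 0.00)/2 = 2.245 m; q_2 = 0.33 × 0.97 × 2.245 = 0.7186 m³/s
w_3 = (5.91 − 2.36)/2 = 1.775 m; q_3 = 0.31 × 0.85 × 1.775 = 0.4677 m³/s
Stations 1, 4 contribute zero (depth or velocity is 0).
Q = Σ qᵢ = 1.186 m³/s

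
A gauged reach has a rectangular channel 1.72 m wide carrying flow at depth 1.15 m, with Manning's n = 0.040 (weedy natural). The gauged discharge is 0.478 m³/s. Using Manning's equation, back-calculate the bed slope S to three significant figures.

0.000241

A = b·y = 1.72 × 1.15 = 1.978 m²
P = b + 2y = 1.72 + 2×1.15 = 4.020 m
R = A/P = 1.978/4.020 = 0.4920 m
S = (Q·n / (1·A·R^(2/3)))² = (0.478×0.040 / (1×1.978×0.6233))² = 0.0002405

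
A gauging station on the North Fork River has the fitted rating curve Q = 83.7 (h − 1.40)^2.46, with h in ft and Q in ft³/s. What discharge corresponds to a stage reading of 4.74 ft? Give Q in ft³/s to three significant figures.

Q = 83.7 × (4.74 − 1.40)^2.46 = 83.7 × 3.34^2.46 = 1626 ft³/s

1630 ft³/s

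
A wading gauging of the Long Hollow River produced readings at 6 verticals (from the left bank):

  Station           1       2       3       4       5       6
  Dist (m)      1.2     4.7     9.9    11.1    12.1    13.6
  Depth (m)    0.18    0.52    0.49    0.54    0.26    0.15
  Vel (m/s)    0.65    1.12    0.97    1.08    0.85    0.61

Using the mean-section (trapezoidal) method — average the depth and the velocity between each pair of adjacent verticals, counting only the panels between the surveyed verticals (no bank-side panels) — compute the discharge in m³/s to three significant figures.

5.07 m³/s

Panel 1-2: Δb = 3.5 m, d̄ = (0.18+0.52)/2 = 0.35, v̄ = (0.65+1.12)/2 = 0.885 → q = 3.5×0.35×0.885 = 1.084 m³/s
Panel 2-3: Δb = 5.2 m, d̄ = (0.52+0.49)/2 = 0.505, v̄ = (1.12+0.97)/2 = 1.045 → q = 5.2×0.505×1.045 = 2.744 m³/s
Panel 3-4: Δb = 1.2 m, d̄ = (0.49+0.54)/2 = 0.515, v̄ = (0.97+1.08)/2 = 1.025 → q = 1.2×0.515×1.025 = 0.6335 m³/s
Panel 4-5: Δb = 1 m, d̄ = (0.54+0.26)/2 = 0.4, v̄ = (1.08+0.85)/2 = 0.965 → q = 1×0.4×0.965 = 0.3860 m³/s
Panel 5-6: Δb = 1.5 m, d̄ = (0.26+0.15)/2 = 0.205, v̄ = (0.85+0.61)/2 = 0.73 → q = 1.5×0.205×0.73 = 0.2245 m³/s
Q = Σ q = 5.072 m³/s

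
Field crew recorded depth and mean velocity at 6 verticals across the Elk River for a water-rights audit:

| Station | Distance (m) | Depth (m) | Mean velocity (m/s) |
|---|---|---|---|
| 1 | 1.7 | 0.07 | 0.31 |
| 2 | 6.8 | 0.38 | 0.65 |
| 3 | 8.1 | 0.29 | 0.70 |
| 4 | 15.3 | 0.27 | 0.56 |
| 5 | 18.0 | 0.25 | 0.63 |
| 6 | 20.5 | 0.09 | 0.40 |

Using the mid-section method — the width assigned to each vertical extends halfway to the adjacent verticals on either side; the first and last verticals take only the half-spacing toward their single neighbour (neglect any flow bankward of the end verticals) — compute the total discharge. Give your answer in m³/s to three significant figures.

w_1 = (6.8 − 1.7)/2 = 2.55 m; q_1 = 0.31 × 0.07 × 2.55 = 0.05534 m³/s
w_2 = (8.1 − 1.7)/2 = 3.2 m; q_2 = 0.65 × 0.38 × 3.2 = 0.7904 m³/s
w_3 = (15.3 − 6.8)/2 = 4.25 m; q_3 = 0.70 × 0.29 × 4.25 = 0.8628 m³/s
w_4 = (18.0 − 8.1)/2 = 4.95 m; q_4 = 0.56 × 0.27 × 4.95 = 0.7484 m³/s
w_5 = (20.5 − 15.3)/2 = 2.6 m; q_5 = 0.63 × 0.25 × 2.6 = 0.4095 m³/s
w_6 = (20.5 − 18.0)/2 = 1.25 m; q_6 = 0.40 × 0.09 × 1.25 = 0.04500 m³/s
Q = Σ qᵢ = 2.911 m³/s

2.91 m³/s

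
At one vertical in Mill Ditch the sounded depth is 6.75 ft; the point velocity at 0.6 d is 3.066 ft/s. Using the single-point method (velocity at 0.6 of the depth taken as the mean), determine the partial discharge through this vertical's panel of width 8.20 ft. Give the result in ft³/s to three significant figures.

v̄ = v₀.₆ = 3.066 ft/s
q = v̄ × d × w = 3.066 × 6.75 × 8.20 = 169.7 ft³/s

170 ft³/s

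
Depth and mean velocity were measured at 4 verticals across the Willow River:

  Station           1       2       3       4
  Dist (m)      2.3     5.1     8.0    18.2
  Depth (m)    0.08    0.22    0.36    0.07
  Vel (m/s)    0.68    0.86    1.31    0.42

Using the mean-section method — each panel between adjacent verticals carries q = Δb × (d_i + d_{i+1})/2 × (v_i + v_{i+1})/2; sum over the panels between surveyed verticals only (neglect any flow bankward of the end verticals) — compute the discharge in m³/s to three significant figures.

Panel 1-2: Δb = 2.8 m, d̄ = (0.08+0.22)/2 = 0.15, v̄ = (0.68+0.86)/2 = 0.77 → q = 2.8×0.15×0.77 = 0.3234 m³/s
Panel 2-3: Δb = 2.9 m, d̄ = (0.22+0.36)/2 = 0.29, v̄ = (0.86+1.31)/2 = 1.085 → q = 2.9×0.29×1.085 = 0.9125 m³/s
Panel 3-4: Δb = 10.2 m, d̄ = (0.36+0.07)/2 = 0.215, v̄ = (1.31+0.42)/2 = 0.865 → q = 10.2×0.215×0.865 = 1.897 m³/s
Q = Σ q = 3.133 m³/s

3.13 m³/s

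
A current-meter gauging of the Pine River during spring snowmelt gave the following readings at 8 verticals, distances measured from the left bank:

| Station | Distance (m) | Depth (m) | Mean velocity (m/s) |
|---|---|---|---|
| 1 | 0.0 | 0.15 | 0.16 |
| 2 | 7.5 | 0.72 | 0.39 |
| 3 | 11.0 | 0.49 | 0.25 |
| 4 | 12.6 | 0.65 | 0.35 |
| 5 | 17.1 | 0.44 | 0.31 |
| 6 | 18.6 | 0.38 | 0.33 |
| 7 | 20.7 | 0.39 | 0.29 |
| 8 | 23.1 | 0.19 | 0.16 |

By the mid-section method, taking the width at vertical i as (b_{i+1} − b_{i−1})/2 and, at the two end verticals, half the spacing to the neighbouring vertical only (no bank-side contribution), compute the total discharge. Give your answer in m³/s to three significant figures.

3.57 m³/s

w_1 = (7.5 − 0.0)/2 = 3.75 m; q_1 = 0.16 × 0.15 × 3.75 = 0.09000 m³/s
w_2 = (11.0 − 0.0)/2 = 5.5 m; q_2 = 0.39 × 0.72 × 5.5 = 1.544 m³/s
w_3 = (12.6 − 7.5)/2 = 2.55 m; q_3 = 0.25 × 0.49 × 2.55 = 0.3124 m³/s
w_4 = (17.1 − 11.0)/2 = 3.05 m; q_4 = 0.35 × 0.65 × 3.05 = 0.6939 m³/s
w_5 = (18.6 − 12.6)/2 = 3 m; q_5 = 0.31 × 0.44 × 3 = 0.4092 m³/s
w_6 = (20.7 − 17.1)/2 = 1.8 m; q_6 = 0.33 × 0.38 × 1.8 = 0.2257 m³/s
w_7 = (23.1 − 18.6)/2 = 2.25 m; q_7 = 0.29 × 0.39 × 2.25 = 0.2545 m³/s
w_8 = (23.1 − 20.7)/2 = 1.2 m; q_8 = 0.16 × 0.19 × 1.2 = 0.03648 m³/s
Q = Σ qᵢ = 3.567 m³/s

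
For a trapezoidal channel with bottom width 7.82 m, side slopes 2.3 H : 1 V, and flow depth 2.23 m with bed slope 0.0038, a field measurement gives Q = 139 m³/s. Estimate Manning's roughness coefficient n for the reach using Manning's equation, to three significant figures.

0.0169

A = (b + z·y)·y = (7.82 + 2.3×2.23)×2.23 = 28.88 m²
P = b + 2y√(1+z²) = 7.82 + 2×2.23×√(1+2.3²) = 19.01 m
R = A/P = 28.88/19.01 = 1.519 m
n = (1/Q)·A·R^(2/3)·S^(1/2) = (1/139) × 28.88 × 1.322 × 0.06164 = 0.01692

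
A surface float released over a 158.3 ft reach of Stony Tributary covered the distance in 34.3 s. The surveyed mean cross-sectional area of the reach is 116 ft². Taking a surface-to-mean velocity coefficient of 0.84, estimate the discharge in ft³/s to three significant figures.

v_surface = L / t̄ = 158.3 / 34.3 = 4.615 ft/s
v_mean = 0.84 × 4.615 = 3.877 ft/s
Q = A × v_mean = 116 × 3.877 = 449.7 ft³/s

450 ft³/s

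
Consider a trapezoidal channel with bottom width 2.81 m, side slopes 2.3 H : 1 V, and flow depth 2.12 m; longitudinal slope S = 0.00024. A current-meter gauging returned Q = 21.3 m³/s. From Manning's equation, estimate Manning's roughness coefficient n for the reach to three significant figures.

0.0135

A = (b + z·y)·y = (2.81 + 2.3×2.12)×2.12 = 16.29 m²
P = b + 2y√(1+z²) = 2.81 + 2×2.12×√(1+2.3²) = 13.44 m
R = A/P = 16.29/13.44 = 1.212 m
n = (1/Q)·A·R^(2/3)·S^(1/2) = (1/21.3) × 16.29 × 1.137 × 0.01549 = 0.01347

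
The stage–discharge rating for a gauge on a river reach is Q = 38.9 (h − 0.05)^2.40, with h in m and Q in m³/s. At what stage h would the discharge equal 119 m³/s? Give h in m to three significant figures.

h − h₀ = (Q/C)^(1/b) = (119/38.9)^(1/2.40) = 1.593 m
h = 0.05 + 1.593 = 1.643 m

1.64 m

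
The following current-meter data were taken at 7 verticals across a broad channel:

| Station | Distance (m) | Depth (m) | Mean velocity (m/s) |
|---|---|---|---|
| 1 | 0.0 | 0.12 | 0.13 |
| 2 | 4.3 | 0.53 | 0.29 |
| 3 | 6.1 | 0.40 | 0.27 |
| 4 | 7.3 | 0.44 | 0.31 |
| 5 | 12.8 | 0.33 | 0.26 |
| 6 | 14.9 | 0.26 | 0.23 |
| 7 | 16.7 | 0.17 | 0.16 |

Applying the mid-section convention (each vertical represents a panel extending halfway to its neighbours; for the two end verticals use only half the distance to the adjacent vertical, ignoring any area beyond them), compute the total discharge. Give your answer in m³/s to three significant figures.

1.59 m³/s

w_1 = (4.3 − 0.0)/2 = 2.15 m; q_1 = 0.13 × 0.12 × 2.15 = 0.03354 m³/s
w_2 = (6.1 − 0.0)/2 = 3.05 m; q_2 = 0.29 × 0.53 × 3.05 = 0.4688 m³/s
w_3 = (7.3 − 4.3)/2 = 1.5 m; q_3 = 0.27 × 0.40 × 1.5 = 0.1620 m³/s
w_4 = (12.8 − 6.1)/2 = 3.35 m; q_4 = 0.31 × 0.44 × 3.35 = 0.4569 m³/s
w_5 = (14.9 − 7.3)/2 = 3.8 m; q_5 = 0.26 × 0.33 × 3.8 = 0.3260 m³/s
w_6 = (16.7 − 12.8)/2 = 1.95 m; q_6 = 0.23 × 0.26 × 1.95 = 0.1166 m³/s
w_7 = (16.7 − 14.9)/2 = 0.9 m; q_7 = 0.16 × 0.17 × 0.9 = 0.02448 m³/s
Q = Σ qᵢ = 1.588 m³/s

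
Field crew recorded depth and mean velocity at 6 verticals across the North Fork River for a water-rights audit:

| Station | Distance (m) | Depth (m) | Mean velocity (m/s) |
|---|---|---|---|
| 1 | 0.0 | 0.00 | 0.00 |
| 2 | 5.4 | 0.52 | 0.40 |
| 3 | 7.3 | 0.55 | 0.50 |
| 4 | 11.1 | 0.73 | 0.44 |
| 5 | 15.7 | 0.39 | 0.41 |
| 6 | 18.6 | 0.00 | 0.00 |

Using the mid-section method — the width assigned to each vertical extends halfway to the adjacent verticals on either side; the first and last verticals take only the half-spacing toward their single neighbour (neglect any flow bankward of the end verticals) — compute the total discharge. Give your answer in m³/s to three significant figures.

3.49 m³/s

w_2 = (7.3 − 0.0)/2 = 3.65 m; q_2 = 0.40 × 0.52 × 3.65 = 0.7592 m³/s
w_3 = (11.1 − 5.4)/2 = 2.85 m; q_3 = 0.50 × 0.55 × 2.85 = 0.7838 m³/s
w_4 = (15.7 − 7.3)/2 = 4.2 m; q_4 = 0.44 × 0.73 × 4.2 = 1.349 m³/s
w_5 = (18.6 − 11.1)/2 = 3.75 m; q_5 = 0.41 × 0.39 × 3.75 = 0.5996 m³/s
Stations 1, 6 contribute zero (depth or velocity is 0).
Q = Σ qᵢ = 3.492 m³/s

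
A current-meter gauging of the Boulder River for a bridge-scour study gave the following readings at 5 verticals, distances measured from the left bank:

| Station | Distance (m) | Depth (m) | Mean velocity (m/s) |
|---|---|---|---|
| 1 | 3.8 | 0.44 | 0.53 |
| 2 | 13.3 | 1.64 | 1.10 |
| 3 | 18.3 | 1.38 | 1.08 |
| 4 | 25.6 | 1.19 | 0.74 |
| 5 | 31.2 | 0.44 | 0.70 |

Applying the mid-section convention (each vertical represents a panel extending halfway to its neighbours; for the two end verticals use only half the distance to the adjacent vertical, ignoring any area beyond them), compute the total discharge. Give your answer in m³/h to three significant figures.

108000 m³/h

w_1 = (13.3 − 3.8)/2 = 4.75 m; q_1 = 0.53 × 0.44 × 4.75 = 1.108 m³/s
w_2 = (18.3 − 3.8)/2 = 7.25 m; q_2 = 1.10 × 1.64 × 7.25 = 13.08 m³/s
w_3 = (25.6 − 13.3)/2 = 6.15 m; q_3 = 1.08 × 1.38 × 6.15 = 9.166 m³/s
w_4 = (31.2 − 18.3)/2 = 6.45 m; q_4 = 0.74 × 1.19 × 6.45 = 5.680 m³/s
w_5 = (31.2 − 25.6)/2 = 2.8 m; q_5 = 0.70 × 0.44 × 2.8 = 0.8624 m³/s
Q = Σ qᵢ = 29.89 m³/s
= 29.89 × 3600 = 107600 m³/h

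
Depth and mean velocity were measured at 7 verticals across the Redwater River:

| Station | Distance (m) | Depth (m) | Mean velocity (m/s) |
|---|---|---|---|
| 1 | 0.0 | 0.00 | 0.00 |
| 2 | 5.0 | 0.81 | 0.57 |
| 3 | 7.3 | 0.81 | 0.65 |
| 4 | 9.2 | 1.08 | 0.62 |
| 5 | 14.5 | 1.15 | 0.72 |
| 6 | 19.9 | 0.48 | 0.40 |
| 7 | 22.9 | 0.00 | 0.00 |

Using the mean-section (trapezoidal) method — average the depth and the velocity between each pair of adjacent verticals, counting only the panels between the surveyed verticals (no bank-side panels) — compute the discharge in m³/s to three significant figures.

Panel 1-2: Δb = 5 m, d̄ = (0.00+0.81)/2 = 0.405, v̄ = (0.00+0.57)/2 = 0.285 → q = 5×0.405×0.285 = 0.5771 m³/s
Panel 2-3: Δb = 2.3 m, d̄ = (0.81+0.81)/2 = 0.81, v̄ = (0.57+0.65)/2 = 0.61 → q = 2.3×0.81×0.61 = 1.136 m³/s
Panel 3-4: Δb = 1.9 m, d̄ = (0.81+1.08)/2 = 0.945, v̄ = (0.65+0.62)/2 = 0.635 → q = 1.9×0.945×0.635 = 1.140 m³/s
Panel 4-5: Δb = 5.3 m, d̄ = (1.08+1.15)/2 = 1.115, v̄ = (0.62+0.72)/2 = 0.67 → q = 5.3×1.115×0.67 = 3.959 m³/s
Panel 5-6: Δb = 5.4 m, d̄ = (1.15+0.48)/2 = 0.815, v̄ = (0.72+0.40)/2 = 0.56 → q = 5.4×0.815×0.56 = 2.465 m³/s
Panel 6-7: Δb = 3 m, d̄ = (0.48+0.00)/2 = 0.24, v̄ = (0.40+0.00)/2 = 0.2 → q = 3×0.24×0.2 = 0.1440 m³/s
Q = Σ q = 9.422 m³/s

9.42 m³/s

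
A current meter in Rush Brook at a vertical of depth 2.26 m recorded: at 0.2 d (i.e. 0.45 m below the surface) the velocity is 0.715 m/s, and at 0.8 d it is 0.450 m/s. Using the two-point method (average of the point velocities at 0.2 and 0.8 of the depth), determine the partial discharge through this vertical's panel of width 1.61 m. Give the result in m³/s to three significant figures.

2.12 m³/s

v̄ = (0.715 + 0.450) / 2 = 0.5825 m/s
q = v̄ × d × w = 0.5825 × 2.26 × 1.61 = 2.119 m³/s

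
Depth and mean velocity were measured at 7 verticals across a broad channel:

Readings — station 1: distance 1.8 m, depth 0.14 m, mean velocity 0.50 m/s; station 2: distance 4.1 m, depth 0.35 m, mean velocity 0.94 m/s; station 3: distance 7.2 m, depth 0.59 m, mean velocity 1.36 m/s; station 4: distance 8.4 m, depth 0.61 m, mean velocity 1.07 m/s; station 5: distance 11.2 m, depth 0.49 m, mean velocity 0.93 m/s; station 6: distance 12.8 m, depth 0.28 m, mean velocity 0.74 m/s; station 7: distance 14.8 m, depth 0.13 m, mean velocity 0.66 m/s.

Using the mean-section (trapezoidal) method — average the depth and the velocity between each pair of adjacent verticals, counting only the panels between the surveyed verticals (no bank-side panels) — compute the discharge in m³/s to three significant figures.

Panel 1-2: Δb = 2.3 m, d̄ = (0.14+0.35)/2 = 0.245, v̄ = (0.50+0.94)/2 = 0.72 → q = 2.3×0.245×0.72 = 0.4057 m³/s
Panel 2-3: Δb = 3.1 m, d̄ = (0.35+0.59)/2 = 0.47, v̄ = (0.94+1.36)/2 = 1.15 → q = 3.1×0.47×1.15 = 1.676 m³/s
Panel 3-4: Δb = 1.2 m, d̄ = (0.59+0.61)/2 = 0.6, v̄ = (1.36+1.07)/2 = 1.215 → q = 1.2×0.6×1.215 = 0.8748 m³/s
Panel 4-5: Δb = 2.8 m, d̄ = (0.61+0.49)/2 = 0.55, v̄ = (1.07+0.93)/2 = 1 → q = 2.8×0.55×1 = 1.540 m³/s
Panel 5-6: Δb = 1.6 m, d̄ = (0.49+0.28)/2 = 0.385, v̄ = (0.93+0.74)/2 = 0.835 → q = 1.6×0.385×0.835 = 0.5144 m³/s
Panel 6-7: Δb = 2 m, d̄ = (0.28+0.13)/2 = 0.205, v̄ = (0.74+0.66)/2 = 0.7 → q = 2×0.205×0.7 = 0.2870 m³/s
Q = Σ q = 5.297 m³/s

5.30 m³/s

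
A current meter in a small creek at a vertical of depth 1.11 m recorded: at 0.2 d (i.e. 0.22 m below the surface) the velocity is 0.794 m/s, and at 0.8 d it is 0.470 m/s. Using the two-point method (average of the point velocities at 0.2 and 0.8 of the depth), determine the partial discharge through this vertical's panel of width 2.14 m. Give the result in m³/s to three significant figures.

1.50 m³/s

v̄ = (0.794 + 0.470) / 2 = 0.6320 m/s
q = v̄ × d × w = 0.6320 × 1.11 × 2.14 = 1.501 m³/s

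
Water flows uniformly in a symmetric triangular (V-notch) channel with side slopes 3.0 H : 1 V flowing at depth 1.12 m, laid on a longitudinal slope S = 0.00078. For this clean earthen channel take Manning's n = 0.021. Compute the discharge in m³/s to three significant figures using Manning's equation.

3.28 m³/s

A = z·y² = 3.0×1.12² = 3.763 m²
P = 2y√(1+z²) = 2×1.12×√(1+3.0²) = 7.084 m
R = A/P = 3.763/7.084 = 0.5313 m
Q = (1/n)·A·R^(2/3)·S^(1/2) = (1/0.021) × 3.763 × 0.5313^(2/3) × 0.00078^(1/2) = 3.283 m³/s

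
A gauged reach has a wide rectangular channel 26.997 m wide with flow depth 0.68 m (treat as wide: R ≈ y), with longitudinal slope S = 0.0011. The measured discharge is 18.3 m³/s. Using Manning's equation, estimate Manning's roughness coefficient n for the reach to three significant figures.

0.0257

A = b·y = 26.997 × 0.68 = 18.36 m²
Wide channel: R ≈ y = 0.68 m
n = (1/Q)·A·R^(2/3)·S^(1/2) = (1/18.3) × 18.36 × 0.7733 × 0.03317 = 0.02573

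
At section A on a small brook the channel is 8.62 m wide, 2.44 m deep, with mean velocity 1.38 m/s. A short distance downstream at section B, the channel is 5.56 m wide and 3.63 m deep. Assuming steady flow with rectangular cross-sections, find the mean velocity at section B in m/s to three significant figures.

Q = A₁V₁ = (8.62×2.44) × 1.38 = 29.03 m³/s
A₂ = 5.56 × 3.63 = 20.18 m²
V₂ = Q/A₂ = 29.03/20.18 = 1.438 m/s

1.44 m/s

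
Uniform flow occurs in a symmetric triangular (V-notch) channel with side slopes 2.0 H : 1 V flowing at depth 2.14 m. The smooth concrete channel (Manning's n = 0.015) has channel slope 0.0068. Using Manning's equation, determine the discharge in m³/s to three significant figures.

48.9 m³/s

A = z·y² = 2.0×2.14² = 9.159 m²
P = 2y√(1+z²) = 2×2.14×√(1+2.0²) = 9.570 m
R = A/P = 9.159/9.570 = 0.9570 m
Q = (1/n)·A·R^(2/3)·S^(1/2) = (1/0.015) × 9.159 × 0.9570^(2/3) × 0.0068^(1/2) = 48.90 m³/s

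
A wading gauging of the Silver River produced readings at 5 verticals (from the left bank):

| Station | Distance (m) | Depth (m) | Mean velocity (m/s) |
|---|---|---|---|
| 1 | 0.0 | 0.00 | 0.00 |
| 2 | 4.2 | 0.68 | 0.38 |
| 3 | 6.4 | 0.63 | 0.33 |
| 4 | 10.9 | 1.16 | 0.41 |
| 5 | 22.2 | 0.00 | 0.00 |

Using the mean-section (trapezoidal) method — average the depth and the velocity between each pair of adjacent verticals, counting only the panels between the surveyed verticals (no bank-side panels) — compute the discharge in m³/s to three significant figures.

Panel 1-2: Δb = 4.2 m, d̄ = (0.00+0.68)/2 = 0.34, v̄ = (0.00+0.38)/2 = 0.19 → q = 4.2×0.34×0.19 = 0.2713 m³/s
Panel 2-3: Δb = 2.2 m, d̄ = (0.68+0.63)/2 = 0.655, v̄ = (0.38+0.33)/2 = 0.355 → q = 2.2×0.655×0.355 = 0.5116 m³/s
Panel 3-4: Δb = 4.5 m, d̄ = (0.63+1.16)/2 = 0.895, v̄ = (0.33+0.41)/2 = 0.37 → q = 4.5×0.895×0.37 = 1.490 m³/s
Panel 4-5: Δb = 11.3 m, d̄ = (1.16+0.00)/2 = 0.58, v̄ = (0.41+0.00)/2 = 0.205 → q = 11.3×0.58×0.205 = 1.344 m³/s
Q = Σ q = 3.617 m³/s

3.62 m³/s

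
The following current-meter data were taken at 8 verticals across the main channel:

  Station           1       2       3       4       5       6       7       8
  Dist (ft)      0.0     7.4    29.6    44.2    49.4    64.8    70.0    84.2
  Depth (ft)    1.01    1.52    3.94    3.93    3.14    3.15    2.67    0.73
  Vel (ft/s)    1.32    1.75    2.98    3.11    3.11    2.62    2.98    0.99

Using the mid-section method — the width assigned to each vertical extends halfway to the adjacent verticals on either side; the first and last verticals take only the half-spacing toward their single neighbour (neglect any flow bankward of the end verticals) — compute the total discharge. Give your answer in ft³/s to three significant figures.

w_1 = (7.4 − 0.0)/2 = 3.7 ft; q_1 = 1.32 × 1.01 × 3.7 = 4.933 ft³/s
w_2 = (29.6 − 0.0)/2 = 14.8 ft; q_2 = 1.75 × 1.52 × 14.8 = 39.37 ft³/s
w_3 = (44.2 − 7.4)/2 = 18.4 ft; q_3 = 2.98 × 3.94 × 18.4 = 216.0 ft³/s
w_4 = (49.4 − 29.6)/2 = 9.9 ft; q_4 = 3.11 × 3.93 × 9.9 = 121.0 ft³/s
w_5 = (64.8 − 44.2)/2 = 10.3 ft; q_5 = 3.11 × 3.14 × 10.3 = 100.6 ft³/s
w_6 = (70.0 − 49.4)/2 = 10.3 ft; q_6 = 2.62 × 3.15 × 10.3 = 85.01 ft³/s
w_7 = (84.2 − 64.8)/2 = 9.7 ft; q_7 = 2.98 × 2.67 × 9.7 = 77.18 ft³/s
w_8 = (84.2 − 70.0)/2 = 7.1 ft; q_8 = 0.99 × 0.73 × 7.1 = 5.131 ft³/s
Q = Σ qᵢ = 649.2 ft³/s

649 ft³/s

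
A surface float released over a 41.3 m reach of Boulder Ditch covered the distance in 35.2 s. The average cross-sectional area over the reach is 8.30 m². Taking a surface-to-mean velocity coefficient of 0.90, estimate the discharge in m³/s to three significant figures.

v_surface = L / t̄ = 41.3 / 35.2 = 1.173 m/s
v_mean = 0.90 × 1.173 = 1.056 m/s
Q = A × v_mean = 8.30 × 1.056 = 8.765 m³/s

8.76 m³/s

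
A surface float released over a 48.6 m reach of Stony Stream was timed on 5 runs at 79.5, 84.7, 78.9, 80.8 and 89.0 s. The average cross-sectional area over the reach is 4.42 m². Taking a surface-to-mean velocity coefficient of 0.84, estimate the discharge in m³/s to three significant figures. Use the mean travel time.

t̄ = (79.5 + 84.7 + 78.9 + 80.8 + 89.0) / 5 = 82.58 s
v_surface = L / t̄ = 48.6 / 82.58 = 0.5885 m/s
v_mean = 0.84 × 0.5885 = 0.4944 m/s
Q = A × v_mean = 4.42 × 0.4944 = 2.185 m³/s

2.19 m³/s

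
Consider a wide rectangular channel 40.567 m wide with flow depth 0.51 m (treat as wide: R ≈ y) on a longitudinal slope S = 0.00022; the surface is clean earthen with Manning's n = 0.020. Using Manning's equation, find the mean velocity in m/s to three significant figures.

A = b·y = 40.567 × 0.51 = 20.69 m²
Wide channel: R ≈ y = 0.51 m
Q = (1/n)·A·R^(2/3)·S^(1/2) = (1/0.020) × 20.69 × 0.5100^(2/3) × 0.00022^(1/2) = 9.794 m³/s
V = Q/A = 9.794/20.69 = 0.4734 m/s

0.473 m/s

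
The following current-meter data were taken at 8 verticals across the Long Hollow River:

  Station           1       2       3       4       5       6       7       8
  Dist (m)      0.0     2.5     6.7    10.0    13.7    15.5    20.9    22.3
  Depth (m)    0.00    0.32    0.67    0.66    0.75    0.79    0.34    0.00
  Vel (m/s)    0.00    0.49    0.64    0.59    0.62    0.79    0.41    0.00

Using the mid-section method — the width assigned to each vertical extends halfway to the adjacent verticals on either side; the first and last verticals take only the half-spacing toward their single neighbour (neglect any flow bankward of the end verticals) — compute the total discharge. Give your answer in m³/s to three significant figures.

w_2 = (6.7 − 0.0)/2 = 3.35 m; q_2 = 0.49 × 0.32 × 3.35 = 0.5253 m³/s
w_3 = (10.0 − 2.5)/2 = 3.75 m; q_3 = 0.64 × 0.67 × 3.75 = 1.608 m³/s
w_4 = (13.7 − 6.7)/2 = 3.5 m; q_4 = 0.59 × 0.66 × 3.5 = 1.363 m³/s
w_5 = (15.5 − 10.0)/2 = 2.75 m; q_5 = 0.62 × 0.75 × 2.75 = 1.279 m³/s
w_6 = (20.9 − 13.7)/2 = 3.6 m; q_6 = 0.79 × 0.79 × 3.6 = 2.247 m³/s
w_7 = (22.3 − 15.5)/2 = 3.4 m; q_7 = 0.41 × 0.34 × 3.4 = 0.4740 m³/s
Stations 1, 8 contribute zero (depth or velocity is 0).
Q = Σ qᵢ = 7.496 m³/s

7.50 m³/s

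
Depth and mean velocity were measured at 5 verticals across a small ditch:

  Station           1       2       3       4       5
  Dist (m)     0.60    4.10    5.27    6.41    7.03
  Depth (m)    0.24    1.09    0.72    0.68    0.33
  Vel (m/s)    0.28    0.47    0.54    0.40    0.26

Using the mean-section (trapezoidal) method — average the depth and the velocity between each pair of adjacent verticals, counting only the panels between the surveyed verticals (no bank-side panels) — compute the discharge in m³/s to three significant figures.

Panel 1-2: Δb = 3.5 m, d̄ = (0.24+1.09)/2 = 0.665, v̄ = (0.28+0.47)/2 = 0.375 → q = 3.5×0.665×0.375 = 0.8728 m³/s
Panel 2-3: Δb = 1.17 m, d̄ = (1.09+0.72)/2 = 0.905, v̄ = (0.47+0.54)/2 = 0.505 → q = 1.17×0.905×0.505 = 0.5347 m³/s
Panel 3-4: Δb = 1.14 m, d̄ = (0.72+0.68)/2 = 0.7, v̄ = (0.54+0.40)/2 = 0.47 → q = 1.14×0.7×0.47 = 0.3751 m³/s
Panel 4-5: Δb = 0.62 m, d̄ = (0.68+0.33)/2 = 0.505, v̄ = (0.40+0.26)/2 = 0.33 → q = 0.62×0.505×0.33 = 0.1033 m³/s
Q = Σ q = 1.886 m³/s

1.89 m³/s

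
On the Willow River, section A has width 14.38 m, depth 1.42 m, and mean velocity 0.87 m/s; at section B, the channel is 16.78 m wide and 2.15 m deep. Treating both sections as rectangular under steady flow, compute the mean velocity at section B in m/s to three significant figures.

Q = A₁V₁ = (14.38×1.42) × 0.87 = 17.77 m³/s
A₂ = 16.78 × 2.15 = 36.08 m²
V₂ = Q/A₂ = 17.77/36.08 = 0.4924 m/s

0.492 m/s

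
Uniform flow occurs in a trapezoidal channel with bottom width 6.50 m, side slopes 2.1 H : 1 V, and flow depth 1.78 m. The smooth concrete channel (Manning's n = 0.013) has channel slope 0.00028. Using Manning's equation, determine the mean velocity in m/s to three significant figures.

1.48 m/s

A = (b + z·y)·y = (6.50 + 2.1×1.78)×1.78 = 18.22 m²
P = b + 2y√(1+z²) = 6.50 + 2×1.78×√(1+2.1²) = 14.78 m
R = A/P = 18.22/14.78 = 1.233 m
Q = (1/n)·A·R^(2/3)·S^(1/2) = (1/0.013) × 18.22 × 1.233^(2/3) × 0.00028^(1/2) = 26.97 m³/s
V = Q/A = 26.97/18.22 = 1.480 m/s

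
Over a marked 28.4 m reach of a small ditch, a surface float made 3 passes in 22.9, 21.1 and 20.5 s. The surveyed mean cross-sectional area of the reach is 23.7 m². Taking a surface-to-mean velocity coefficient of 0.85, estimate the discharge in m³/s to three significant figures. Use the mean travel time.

26.6 m³/s

t̄ = (22.9 + 21.1 + 20.5) / 3 = 21.5 s
v_surface = L / t̄ = 28.4 / 21.5 = 1.321 m/s
v_mean = 0.85 × 1.321 = 1.123 m/s
Q = A × v_mean = 23.7 × 1.123 = 26.61 m³/s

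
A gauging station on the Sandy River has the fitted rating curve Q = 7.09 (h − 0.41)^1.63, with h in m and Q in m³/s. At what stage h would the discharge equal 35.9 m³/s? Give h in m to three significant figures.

3.12 m

h − h₀ = (Q/C)^(1/b) = (35.9/7.09)^(1/1.63) = 2.705 m
h = 0.41 + 2.705 = 3.115 m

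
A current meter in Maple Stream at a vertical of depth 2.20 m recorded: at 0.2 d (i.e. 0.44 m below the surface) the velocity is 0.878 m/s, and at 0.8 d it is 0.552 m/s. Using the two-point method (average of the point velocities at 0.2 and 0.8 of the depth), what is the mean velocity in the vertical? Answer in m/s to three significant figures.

0.715 m/s

v̄ = (0.878 + 0.552) / 2 = 0.7150 m/s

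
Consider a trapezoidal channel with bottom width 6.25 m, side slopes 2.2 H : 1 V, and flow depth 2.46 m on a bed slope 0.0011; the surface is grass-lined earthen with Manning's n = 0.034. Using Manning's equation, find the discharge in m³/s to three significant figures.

A = (b + z·y)·y = (6.25 + 2.2×2.46)×2.46 = 28.69 m²
P = b + 2y√(1+z²) = 6.25 + 2×2.46×√(1+2.2²) = 18.14 m
R = A/P = 28.69/18.14 = 1.582 m
Q = (1/n)·A·R^(2/3)·S^(1/2) = (1/0.034) × 28.69 × 1.582^(2/3) × 0.0011^(1/2) = 37.99 m³/s

38.0 m³/s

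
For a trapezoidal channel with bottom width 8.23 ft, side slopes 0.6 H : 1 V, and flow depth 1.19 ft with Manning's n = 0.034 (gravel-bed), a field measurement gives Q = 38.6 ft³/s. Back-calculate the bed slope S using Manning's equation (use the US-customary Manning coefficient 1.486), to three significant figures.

0.00720

A = (b + z·y)·y = (8.23 + 0.6×1.19)×1.19 = 10.64 ft²
P = b + 2y√(1+z²) = 8.23 + 2×1.19×√(1+0.6²) = 11.01 ft
R = A/P = 10.64/11.01 = 0.9671 ft
S = (Q·n / (1.486·A·R^(2/3)))² = (38.6×0.034 / (1.486×10.64×0.9779))² = 0.007200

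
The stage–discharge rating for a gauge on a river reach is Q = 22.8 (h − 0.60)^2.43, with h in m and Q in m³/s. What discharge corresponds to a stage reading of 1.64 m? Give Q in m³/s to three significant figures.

25.1 m³/s

Q = 22.8 × (1.64 − 0.60)^2.43 = 22.8 × 1.04^2.43 = 25.08 m³/s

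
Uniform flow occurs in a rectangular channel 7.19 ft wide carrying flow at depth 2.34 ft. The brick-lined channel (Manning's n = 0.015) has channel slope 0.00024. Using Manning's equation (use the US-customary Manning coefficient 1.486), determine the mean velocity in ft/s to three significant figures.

1.94 ft/s

A = b·y = 7.19 × 2.34 = 16.82 ft²
P = b + 2y = 7.19 + 2×2.34 = 11.87 ft
R = A/P = 16.82/11.87 = 1.417 ft
Q = (1.486/n)·A·R^(2/3)·S^(1/2) = (1.486/0.015) × 16.82 × 1.417^(2/3) × 0.00024^(1/2) = 32.58 ft³/s
V = Q/A = 32.58/16.82 = 1.937 ft/s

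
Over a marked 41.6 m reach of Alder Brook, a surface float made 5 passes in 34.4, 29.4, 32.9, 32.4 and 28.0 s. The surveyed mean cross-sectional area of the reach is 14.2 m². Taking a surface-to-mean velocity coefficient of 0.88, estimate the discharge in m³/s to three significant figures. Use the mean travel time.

t̄ = (34.4 + 29.4 + 32.9 + 32.4 + 28.0) / 5 = 31.42 s
v_surface = L / t̄ = 41.6 / 31.42 = 1.324 m/s
v_mean = 0.88 × 1.324 = 1.165 m/s
Q = A × v_mean = 14.2 × 1.165 = 16.54 m³/s

16.5 m³/s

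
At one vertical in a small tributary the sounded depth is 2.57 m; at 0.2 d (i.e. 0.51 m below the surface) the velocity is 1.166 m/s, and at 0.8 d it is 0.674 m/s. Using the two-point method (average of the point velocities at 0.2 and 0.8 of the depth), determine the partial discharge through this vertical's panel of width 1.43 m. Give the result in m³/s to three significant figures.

3.38 m³/s

v̄ = (1.166 + 0.674) / 2 = 0.9200 m/s
q = v̄ × d × w = 0.9200 × 2.57 × 1.43 = 3.381 m³/s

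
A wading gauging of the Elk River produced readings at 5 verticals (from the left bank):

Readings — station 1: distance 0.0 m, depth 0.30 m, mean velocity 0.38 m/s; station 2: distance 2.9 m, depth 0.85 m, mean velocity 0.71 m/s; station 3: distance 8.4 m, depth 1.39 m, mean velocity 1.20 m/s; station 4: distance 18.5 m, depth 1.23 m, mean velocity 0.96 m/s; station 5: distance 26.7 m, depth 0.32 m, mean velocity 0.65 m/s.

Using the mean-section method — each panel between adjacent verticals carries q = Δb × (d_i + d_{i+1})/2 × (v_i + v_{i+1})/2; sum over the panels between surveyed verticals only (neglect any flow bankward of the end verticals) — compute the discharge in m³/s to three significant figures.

Panel 1-2: Δb = 2.9 m, d̄ = (0.30+0.85)/2 = 0.575, v̄ = (0.38+0.71)/2 = 0.545 → q = 2.9×0.575×0.545 = 0.9088 m³/s
Panel 2-3: Δb = 5.5 m, d̄ = (0.85+1.39)/2 = 1.12, v̄ = (0.71+1.20)/2 = 0.955 → q = 5.5×1.12×0.955 = 5.883 m³/s
Panel 3-4: Δb = 10.1 m, d̄ = (1.39+1.23)/2 = 1.31, v̄ = (1.20+0.96)/2 = 1.08 → q = 10.1×1.31×1.08 = 14.29 m³/s
Panel 4-5: Δb = 8.2 m, d̄ = (1.23+0.32)/2 = 0.775, v̄ = (0.96+0.65)/2 = 0.805 → q = 8.2×0.775×0.805 = 5.116 m³/s
Q = Σ q = 26.20 m³/s

26.2 m³/s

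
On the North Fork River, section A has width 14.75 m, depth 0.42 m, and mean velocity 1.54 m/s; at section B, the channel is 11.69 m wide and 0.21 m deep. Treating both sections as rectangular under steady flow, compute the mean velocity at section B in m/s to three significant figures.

3.89 m/s

Q = A₁V₁ = (14.75×0.42) × 1.54 = 9.540 m³/s
A₂ = 11.69 × 0.21 = 2.455 m²
V₂ = Q/A₂ = 9.540/2.455 = 3.886 m/s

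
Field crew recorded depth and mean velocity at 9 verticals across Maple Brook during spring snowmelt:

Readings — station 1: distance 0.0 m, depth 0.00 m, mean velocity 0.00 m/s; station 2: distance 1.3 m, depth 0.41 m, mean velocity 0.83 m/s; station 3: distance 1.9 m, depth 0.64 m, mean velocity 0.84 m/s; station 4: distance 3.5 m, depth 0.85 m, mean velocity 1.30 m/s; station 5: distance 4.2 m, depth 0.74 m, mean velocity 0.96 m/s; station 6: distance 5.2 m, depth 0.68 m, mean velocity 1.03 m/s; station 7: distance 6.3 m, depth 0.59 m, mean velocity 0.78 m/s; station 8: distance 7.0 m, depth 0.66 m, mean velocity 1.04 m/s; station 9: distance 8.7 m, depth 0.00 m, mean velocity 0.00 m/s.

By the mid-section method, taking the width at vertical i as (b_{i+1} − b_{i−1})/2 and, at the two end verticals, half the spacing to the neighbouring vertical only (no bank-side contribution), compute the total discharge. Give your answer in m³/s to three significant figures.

w_2 = (1.9 − 0.0)/2 = 0.95 m; q_2 = 0.83 × 0.41 × 0.95 = 0.3233 m³/s
w_3 = (3.5 − 1.3)/2 = 1.1 m; q_3 = 0.84 × 0.64 × 1.1 = 0.5914 m³/s
w_4 = (4.2 − 1.9)/2 = 1.15 m; q_4 = 1.30 × 0.85 × 1.15 = 1.271 m³/s
w_5 = (5.2 − 3.5)/2 = 0.85 m; q_5 = 0.96 × 0.74 × 0.85 = 0.6038 m³/s
w_6 = (6.3 − 4.2)/2 = 1.05 m; q_6 = 1.03 × 0.68 × 1.05 = 0.7354 m³/s
w_7 = (7.0 − 5.2)/2 = 0.9 m; q_7 = 0.78 × 0.59 × 0.9 = 0.4142 m³/s
w_8 = (8.7 − 6.3)/2 = 1.2 m; q_8 = 1.04 × 0.66 × 1.2 = 0.8237 m³/s
Stations 1, 9 contribute zero (depth or velocity is 0).
Q = Σ qᵢ = 4.763 m³/s

4.76 m³/s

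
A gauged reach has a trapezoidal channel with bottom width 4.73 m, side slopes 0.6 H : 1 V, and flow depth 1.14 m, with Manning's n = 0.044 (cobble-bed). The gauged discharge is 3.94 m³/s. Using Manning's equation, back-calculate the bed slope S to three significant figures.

A = (b + z·y)·y = (4.73 + 0.6×1.14)×1.14 = 6.172 m²
P = b + 2y√(1+z²) = 4.73 + 2×1.14×√(1+0.6²) = 7.389 m
R = A/P = 6.172/7.389 = 0.8353 m
S = (Q·n / (1·A·R^(2/3)))² = (3.94×0.044 / (1×6.172×0.8869))² = 0.001003

0.00100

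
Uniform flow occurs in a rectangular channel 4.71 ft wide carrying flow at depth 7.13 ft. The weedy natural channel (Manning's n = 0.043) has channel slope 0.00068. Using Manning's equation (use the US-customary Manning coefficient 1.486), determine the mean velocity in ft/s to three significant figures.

1.32 ft/s

A = b·y = 4.71 × 7.13 = 33.58 ft²
P = b + 2y = 4.71 + 2×7.13 = 18.97 ft
R = A/P = 33.58/18.97 = 1.770 ft
Q = (1.486/n)·A·R^(2/3)·S^(1/2) = (1.486/0.043) × 33.58 × 1.770^(2/3) × 0.00068^(1/2) = 44.29 ft³/s
V = Q/A = 44.29/33.58 = 1.319 ft/s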